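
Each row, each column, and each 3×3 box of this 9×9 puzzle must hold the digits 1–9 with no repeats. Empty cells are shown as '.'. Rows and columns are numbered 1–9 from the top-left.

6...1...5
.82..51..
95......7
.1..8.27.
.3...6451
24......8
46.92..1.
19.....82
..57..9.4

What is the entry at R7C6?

R1C2 = 7: row 1 has {1,5,6}; col 2 has {1,3,4,5,6,8,9}; box has {2,5,6,8,9} → only 7 remains.
R2C1 = 3: row 2 has {1,2,5,8}; col 1 has {1,2,4,6,9}; box has {2,5,6,7,8,9} → only 3 remains.
R4C1 = 5: row 4 has {1,2,7,8}; col 1 has {1,2,3,4,6,9}; box has {1,2,3,4} → only 5 remains.
R5C4 = 2: row 5 has {1,3,4,5,6}; col 4 has {7,9}; box has {6,8} → only 2 remains.
R7C9 = 3: row 7 has {1,2,4,6,9}; col 9 has {1,2,4,5,7,8}; box has {1,2,4,8,9} → only 3 remains.
R9C1 = 8: row 9 has {4,5,7,9}; col 1 has {1,2,3,4,5,6,9}; box has {1,4,5,6,9} → only 8 remains.
R9C2 = 2: row 9 has {4,5,7,8,9}; col 2 has {1,3,4,5,6,7,8,9}; box has {1,4,5,6,8,9} → only 2 remains.
R9C8 = 6: row 9 has {2,4,5,7,8,9}; col 8 has {1,5,7,8}; box has {1,2,3,4,8,9} → only 6 remains.
R1C3 = 4: row 1 has {1,5,6,7}; col 3 has {2,5}; box has {2,3,5,6,7,8,9} → only 4 remains.
R3C3 = 1: row 3 has {5,7,9}; col 3 has {2,4,5}; box has {2,3,4,5,6,7,8,9} → only 1 remains.
R5C1 = 7: row 5 has {1,2,3,4,5,6}; col 1 has {1,2,3,4,5,6,8,9}; box has {1,2,3,4,5} → only 7 remains.
R5C5 = 9: row 5 has {1,2,3,4,5,6,7}; col 5 has {1,2,8}; box has {2,6,8} → only 9 remains.
R7C3 = 7: row 7 has {1,2,3,4,6,9}; col 3 has {1,2,4,5}; box has {1,2,4,5,6,8,9} → only 7 remains.
R7C6 = 8: row 7 has {1,2,3,4,6,7,9}; col 6 has {5,6}; box has {2,7,9} → only 8 remains.

8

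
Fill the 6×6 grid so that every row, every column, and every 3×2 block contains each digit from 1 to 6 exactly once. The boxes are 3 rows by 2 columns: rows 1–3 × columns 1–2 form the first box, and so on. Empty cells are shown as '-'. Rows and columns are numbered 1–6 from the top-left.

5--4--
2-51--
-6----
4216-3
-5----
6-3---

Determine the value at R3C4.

3

R3C3 = 2: row 3 has {6}; col 3 has {1,3,5}; box has {1,4,5} → only 2 remains.
R3C4 = 3: row 3 has {2,6}; col 4 has {1,4,6}; box has {1,2,4,5} → only 3 remains.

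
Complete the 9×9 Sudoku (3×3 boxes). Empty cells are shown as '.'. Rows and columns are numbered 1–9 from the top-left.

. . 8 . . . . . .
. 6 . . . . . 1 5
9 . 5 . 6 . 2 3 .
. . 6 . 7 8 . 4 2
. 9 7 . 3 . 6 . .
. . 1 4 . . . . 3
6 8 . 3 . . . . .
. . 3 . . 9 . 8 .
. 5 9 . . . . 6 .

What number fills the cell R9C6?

7

R4C2 = 3: row 4 has {2,4,6,7,8}; col 2 has {5,6,8,9}; box has {1,6,7,9} → only 3 remains.
R5C8 = 5: row 5 has {3,6,7,9}; col 8 has {1,3,4,6,8}; box has {2,3,4,6} → only 5 remains.
R6C2 = 2: row 6 has {1,3,4}; col 2 has {3,5,6,8,9}; box has {1,3,6,7,9} → only 2 remains.
R4C1 = 5: row 4 has {2,3,4,6,7,8}; col 1 has {6,9}; box has {1,2,3,6,7,9} → only 5 remains.
R6C1 = 8: row 6 has {1,2,3,4}; col 1 has {5,6,9}; box has {1,2,3,5,6,7,9} → only 8 remains.
R5C1 = 4: row 5 has {3,5,6,7,9}; col 1 has {5,6,8,9}; box has {1,2,3,5,6,7,8,9} → only 4 remains.
R1C9 = 6: in row 1, 6 can only go here (every other open cell in that row sees a 6).
R5C9 = 8: in row 5, 8 can only go here (every other open cell in that row sees an 8).
R3C4 = 8: in row 3, 8 can only go here (every other open cell in that row sees an 8).
R2C7 = 8: in row 2, 8 can only go here (every other open cell in that row sees an 8).
R6C6 = 6: in row 6, 6 can only go here (every other open cell in that row sees a 6).
R6C5 = 5: in row 6, 5 can only go here (every other open cell in that row sees a 5).
R8C4 = 6: in row 8, 6 can only go here (every other open cell in that row sees a 6).
R8C7 = 5: in row 8, 5 can only go here (every other open cell in that row sees a 5).
R7C6 = 5: in row 7, 5 can only go here (every other open cell in that row sees a 5).
R1C4 = 5: in row 1, 5 can only go here (every other open cell in that row sees a 5).
R9C7 = 3: in row 9, 3 can only go here (every other open cell in that row sees a 3).
R9C5 = 8: in row 9, 8 can only go here (every other open cell in that row sees an 8).
R7C8 = 2: in column 8, 2 can only go here (every other open cell in that column sees a 2).
R7C3 = 4: row 7 has {2,3,5,6,8}; col 3 has {1,3,5,6,7,8,9}; box has {3,5,6,8,9} → only 4 remains.
R7C5 = 1: row 7 has {2,3,4,5,6,8}; col 5 has {3,5,6,7,8}; box has {3,5,6,8,9} → only 1 remains.
R2C3 = 2: row 2 has {1,5,6,8}; col 3 has {1,3,4,5,6,7,8,9}; box has {5,6,8,9} → only 2 remains.
R4C7 = 1: in column 7, 1 can only go here (every other open cell in that column sees a 1).
R1C7 = 4: in column 7, 4 can only go here (every other open cell in that column sees a 4).
R3C9 = 7: row 3 has {2,3,5,6,8,9}; col 9 has {2,3,5,6,8}; box has {1,2,3,4,5,6,8} → only 7 remains.
R4C4 = 9: row 4 has {1,2,3,4,5,6,7,8}; col 4 has {3,4,5,6,8}; box has {3,4,5,6,7,8} → only 9 remains.
R7C9 = 9: row 7 has {1,2,3,4,5,6,8}; col 9 has {2,3,5,6,7,8}; box has {2,3,5,6,8} → only 9 remains.
R1C8 = 9: row 1 has {4,5,6,8}; col 8 has {1,2,3,4,5,6,8}; box has {1,2,3,4,5,6,7,8} → only 9 remains.
R2C4 = 7: row 2 has {1,2,5,6,8}; col 4 has {3,4,5,6,8,9}; box has {5,6,8} → only 7 remains.
R6C8 = 7: row 6 has {1,2,3,4,5,6,8}; col 8 has {1,2,3,4,5,6,8,9}; box has {1,2,3,4,5,6,8} → only 7 remains.
R7C7 = 7: row 7 has {1,2,3,4,5,6,8,9}; col 7 has {1,2,3,4,5,6,8}; box has {2,3,5,6,8,9} → only 7 remains.
R9C4 = 2: row 9 has {3,5,6,8,9}; col 4 has {3,4,5,6,7,8,9}; box has {1,3,5,6,8,9} → only 2 remains.
R1C5 = 2: row 1 has {4,5,6,8,9}; col 5 has {1,3,5,6,7,8}; box has {5,6,7,8} → only 2 remains.
R2C1 = 3: row 2 has {1,2,5,6,7,8}; col 1 has {4,5,6,8,9}; box has {2,5,6,8,9} → only 3 remains.
R2C6 = 4: row 2 has {1,2,3,5,6,7,8}; col 6 has {5,6,8,9}; box has {2,5,6,7,8} → only 4 remains.
R3C6 = 1: row 3 has {2,3,5,6,7,8,9}; col 6 has {4,5,6,8,9}; box has {2,4,5,6,7,8} → only 1 remains.
R5C4 = 1: row 5 has {3,4,5,6,7,8,9}; col 4 has {2,3,4,5,6,7,8,9}; box has {3,4,5,6,7,8,9} → only 1 remains.
R5C6 = 2: row 5 has {1,3,4,5,6,7,8,9}; col 6 has {1,4,5,6,8,9}; box has {1,3,4,5,6,7,8,9} → only 2 remains.
R6C7 = 9: row 6 has {1,2,3,4,5,6,7,8}; col 7 has {1,2,3,4,5,6,7,8}; box has {1,2,3,4,5,6,7,8} → only 9 remains.
R8C5 = 4: row 8 has {3,5,6,8,9}; col 5 has {1,2,3,5,6,7,8}; box has {1,2,3,5,6,8,9} → only 4 remains.
R8C9 = 1: row 8 has {3,4,5,6,8,9}; col 9 has {2,3,5,6,7,8,9}; box has {2,3,5,6,7,8,9} → only 1 remains.
R9C6 = 7: row 9 has {2,3,5,6,8,9}; col 6 has {1,2,4,5,6,8,9}; box has {1,2,3,4,5,6,8,9} → only 7 remains.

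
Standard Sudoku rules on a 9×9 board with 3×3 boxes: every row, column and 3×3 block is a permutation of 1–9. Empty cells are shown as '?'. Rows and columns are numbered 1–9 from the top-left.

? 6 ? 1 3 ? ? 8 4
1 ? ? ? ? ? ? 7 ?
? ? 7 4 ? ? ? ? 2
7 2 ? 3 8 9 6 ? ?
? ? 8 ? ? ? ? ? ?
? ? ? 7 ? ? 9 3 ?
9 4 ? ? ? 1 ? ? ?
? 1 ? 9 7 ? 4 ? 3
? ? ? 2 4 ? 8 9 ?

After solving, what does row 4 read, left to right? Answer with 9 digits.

721389645

r1c7 = 5: row 1 has {1,3,4,6,8}; col 7 has {4,6,8,9}; box has {2,4,7,8} → only 5 remains.
r2c7 = 3: row 2 has {1,7}; col 7 has {4,5,6,8,9}; box has {2,4,5,7,8} → only 3 remains.
r3c7 = 1: row 3 has {2,4,7}; col 7 has {3,4,5,6,8,9}; box has {2,3,4,5,7,8} → only 1 remains.
r3c8 = 6: row 3 has {1,2,4,7}; col 8 has {3,7,8,9}; box has {1,2,3,4,5,7,8} → only 6 remains.
r6c2 = 5: row 6 has {3,7,9}; col 2 has {1,2,4,6}; box has {2,7,8} → only 5 remains.
r1c1 = 2: row 1 has {1,3,4,5,6,8}; col 1 has {1,7,9}; box has {1,6,7} → only 2 remains.
r1c3 = 9: row 1 has {1,2,3,4,5,6,8}; col 3 has {7,8}; box has {1,2,6,7} → only 9 remains.
r1c6 = 7: row 1 has {1,2,3,4,5,6,8,9}; col 6 has {1,9}; box has {1,3,4} → only 7 remains.
r2c2 = 8: row 2 has {1,3,7}; col 2 has {1,2,4,5,6}; box has {1,2,6,7,9} → only 8 remains.
r2c9 = 9: row 2 has {1,3,7,8}; col 9 has {2,3,4}; box has {1,2,3,4,5,6,7,8} → only 9 remains.
r3c2 = 3: row 3 has {1,2,4,6,7}; col 2 has {1,2,4,5,6,8}; box has {1,2,6,7,8,9} → only 3 remains.
r5c2 = 9: row 5 has {8}; col 2 has {1,2,3,4,5,6,8}; box has {2,5,7,8} → only 9 remains.
r9c2 = 7: row 9 has {2,4,8,9}; col 2 has {1,2,3,4,5,6,8,9}; box has {1,4,9} → only 7 remains.
r3c1 = 5: row 3 has {1,2,3,4,6,7}; col 1 has {1,2,7,9}; box has {1,2,3,6,7,8,9} → only 5 remains.
r3c5 = 9: row 3 has {1,2,3,4,5,6,7}; col 5 has {3,4,7,8}; box has {1,3,4,7} → only 9 remains.
r3c6 = 8: row 3 has {1,2,3,4,5,6,7,9}; col 6 has {1,7,9}; box has {1,3,4,7,9} → only 8 remains.
r2c3 = 4: row 2 has {1,3,7,8,9}; col 3 has {7,8,9}; box has {1,2,3,5,6,7,8,9} → only 4 remains.
r4c3 = 1: row 4 has {2,3,6,7,8,9}; col 3 has {4,7,8,9}; box has {2,5,7,8,9} → only 1 remains.
r4c9 = 5: row 4 has {1,2,3,6,7,8,9}; col 9 has {2,3,4,9}; box has {3,6,9} → only 5 remains.
r6c3 = 6: row 6 has {3,5,7,9}; col 3 has {1,4,7,8,9}; box has {1,2,5,7,8,9} → only 6 remains.
r4c8 = 4: row 4 has {1,2,3,5,6,7,8,9}; col 8 has {3,6,7,8,9}; box has {3,5,6,9} → only 4 remains.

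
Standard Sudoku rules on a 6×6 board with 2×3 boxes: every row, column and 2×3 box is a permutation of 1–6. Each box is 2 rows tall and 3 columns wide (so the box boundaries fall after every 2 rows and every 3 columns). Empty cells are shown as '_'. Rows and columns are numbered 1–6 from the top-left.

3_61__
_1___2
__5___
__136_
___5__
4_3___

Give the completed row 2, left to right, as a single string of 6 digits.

row 2, column 1 = 5: row 2 has {1,2}; col 1 has {3,4}; box has {1,3,6} → only 5 remains.
row 2, column 3 = 4: row 2 has {1,2,5}; col 3 has {1,3,5,6}; box has {1,3,5,6} → only 4 remains.
row 2, column 4 = 6: row 2 has {1,2,4,5}; col 4 has {1,3,5}; box has {1,2} → only 6 remains.
row 2, column 5 = 3: row 2 has {1,2,4,5,6}; col 5 has {6}; box has {1,2,6} → only 3 remains.

514632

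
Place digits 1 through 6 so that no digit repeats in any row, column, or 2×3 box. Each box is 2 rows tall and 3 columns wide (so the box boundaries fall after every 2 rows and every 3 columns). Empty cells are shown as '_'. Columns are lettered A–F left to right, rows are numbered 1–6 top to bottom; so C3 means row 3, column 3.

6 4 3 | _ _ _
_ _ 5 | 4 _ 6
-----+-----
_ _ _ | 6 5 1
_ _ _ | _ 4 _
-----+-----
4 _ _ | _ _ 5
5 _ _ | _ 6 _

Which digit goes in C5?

F1 = 2: row 1 has {3,4,6}; col 6 has {1,5,6}; box has {4,6} → only 2 remains.
F4 = 3: row 4 has {4}; col 6 has {1,2,5,6}; box has {1,4,5,6} → only 3 remains.
F6 = 4: row 6 has {5,6}; col 6 has {1,2,3,5,6}; box has {5,6} → only 4 remains.
E1 = 1: row 1 has {2,3,4,6}; col 5 has {4,5,6}; box has {2,4,6} → only 1 remains.
E2 = 3: row 2 has {4,5,6}; col 5 has {1,4,5,6}; box has {1,2,4,6} → only 3 remains.
D4 = 2: row 4 has {3,4}; col 4 has {4,6}; box has {1,3,4,5,6} → only 2 remains.
E5 = 2: row 5 has {4,5}; col 5 has {1,3,4,5,6}; box has {4,5,6} → only 2 remains.
D1 = 5: row 1 has {1,2,3,4,6}; col 4 has {2,4,6}; box has {1,2,3,4,6} → only 5 remains.
A4 = 1: row 4 has {2,3,4}; col 1 has {4,5,6}; box has {} → only 1 remains.
C4 = 6: row 4 has {1,2,3,4}; col 3 has {3,5}; box has {1} → only 6 remains.
C5 = 1: row 5 has {2,4,5}; col 3 has {3,5,6}; box has {4,5} → only 1 remains.

1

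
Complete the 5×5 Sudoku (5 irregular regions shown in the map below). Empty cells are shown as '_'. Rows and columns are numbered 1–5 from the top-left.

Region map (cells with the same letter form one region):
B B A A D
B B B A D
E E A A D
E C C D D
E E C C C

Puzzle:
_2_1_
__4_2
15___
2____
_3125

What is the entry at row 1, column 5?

4

row 2, column 2 = 1: row 2 has {2,4}; col 2 has {2,3,5}; region has {2,4} → only 1 remains.
row 4, column 2 = 4: row 4 has {2}; col 2 has {1,2,3,5}; region has {1,2,5} → only 4 remains.
row 4, column 3 = 3: row 4 has {2,4}; col 3 has {1,4}; region has {1,2,4,5} → only 3 remains.
row 4, column 4 = 5: row 4 has {2,3,4}; col 4 has {1,2}; region has {2} → only 5 remains.
row 4, column 5 = 1: row 4 has {2,3,4,5}; col 5 has {2,5}; region has {2,5} → only 1 remains.
row 5, column 1 = 4: row 5 has {1,2,3,5}; col 1 has {1,2}; region has {1,2,3,5} → only 4 remains.
row 1, column 3 = 5: row 1 has {1,2}; col 3 has {1,3,4}; region has {1} → only 5 remains.
row 2, column 4 = 3: row 2 has {1,2,4}; col 4 has {1,2,5}; region has {1,5} → only 3 remains.
row 3, column 3 = 2: row 3 has {1,5}; col 3 has {1,3,4,5}; region has {1,3,5} → only 2 remains.
row 3, column 4 = 4: row 3 has {1,2,5}; col 4 has {1,2,3,5}; region has {1,2,3,5} → only 4 remains.
row 3, column 5 = 3: row 3 has {1,2,4,5}; col 5 has {1,2,5}; region has {1,2,5} → only 3 remains.
row 1, column 1 = 3: row 1 has {1,2,5}; col 1 has {1,2,4}; region has {1,2,4} → only 3 remains.
row 1, column 5 = 4: row 1 has {1,2,3,5}; col 5 has {1,2,3,5}; region has {1,2,3,5} → only 4 remains.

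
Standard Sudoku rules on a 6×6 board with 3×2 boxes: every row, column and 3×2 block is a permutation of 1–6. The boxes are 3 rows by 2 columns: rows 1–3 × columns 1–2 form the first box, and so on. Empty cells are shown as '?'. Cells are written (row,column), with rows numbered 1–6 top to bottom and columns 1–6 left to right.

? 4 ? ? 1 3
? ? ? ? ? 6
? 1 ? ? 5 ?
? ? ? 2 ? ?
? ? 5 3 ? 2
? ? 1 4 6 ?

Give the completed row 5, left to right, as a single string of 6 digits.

(3,4) = 6 (sole candidate).
(3,6) = 4 (sole candidate).
(4,3) = 6 (sole candidate).
(5,2) = 6: row 5 has {2,3,5}; col 2 has {1,4}; box has {} → only 6 remains.
(5,5) = 4: row 5 has {2,3,5,6}; col 5 has {1,5,6}; box has {2,6} → only 4 remains.
(6,6) = 5 (sole candidate).
(1,3) = 2 (sole candidate).
(1,4) = 5 (sole candidate).
(2,4) = 1 (sole candidate).
(2,5) = 2 (sole candidate).
(3,3) = 3 (sole candidate).
(4,5) = 3 (sole candidate).
(4,6) = 1 (sole candidate).
(5,1) = 1: row 5 has {2,3,4,5,6}; col 1 has {}; box has {6} → only 1 remains.

165342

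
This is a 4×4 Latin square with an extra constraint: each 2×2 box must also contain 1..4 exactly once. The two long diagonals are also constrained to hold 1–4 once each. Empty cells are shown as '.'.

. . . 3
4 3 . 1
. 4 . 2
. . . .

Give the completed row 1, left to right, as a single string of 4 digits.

2143

R2C3 = 2 (sole candidate).
R3C3 = 1 (sole candidate).
R4C1 = 1 (sole candidate).
R4C2 = 2 (sole candidate).
R4C4 = 4 (sole candidate).
R1C1 = 2: row 1 has {3}; col 1 has {1,4}; box has {3,4}; main diagonal has {1,3,4} → only 2 remains.
R1C2 = 1: row 1 has {2,3}; col 2 has {2,3,4}; box has {2,3,4} → only 1 remains.
R1C3 = 4: row 1 has {1,2,3}; col 3 has {1,2}; box has {1,2,3} → only 4 remains.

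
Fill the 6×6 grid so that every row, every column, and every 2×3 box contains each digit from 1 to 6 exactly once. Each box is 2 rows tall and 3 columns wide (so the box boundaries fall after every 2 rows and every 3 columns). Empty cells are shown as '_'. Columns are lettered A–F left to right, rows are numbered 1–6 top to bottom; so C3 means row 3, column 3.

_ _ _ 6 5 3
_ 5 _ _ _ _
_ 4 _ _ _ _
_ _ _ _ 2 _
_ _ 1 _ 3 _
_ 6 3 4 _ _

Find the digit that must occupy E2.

4

B5 = 2: row 5 has {1,3}; col 2 has {4,5,6}; box has {1,3,6} → only 2 remains.
D5 = 5: row 5 has {1,2,3}; col 4 has {4,6}; box has {3,4} → only 5 remains.
F5 = 6: row 5 has {1,2,3,5}; col 6 has {3}; box has {3,4,5} → only 6 remains.
A6 = 5: row 6 has {3,4,6}; col 1 has {}; box has {1,2,3,6} → only 5 remains.
E6 = 1: row 6 has {3,4,5,6}; col 5 has {2,3,5}; box has {3,4,5,6} → only 1 remains.
F6 = 2: row 6 has {1,3,4,5,6}; col 6 has {3,6}; box has {1,3,4,5,6} → only 2 remains.
B1 = 1: row 1 has {3,5,6}; col 2 has {2,4,5,6}; box has {5} → only 1 remains.
E2 = 4: row 2 has {5}; col 5 has {1,2,3,5}; box has {3,5,6} → only 4 remains.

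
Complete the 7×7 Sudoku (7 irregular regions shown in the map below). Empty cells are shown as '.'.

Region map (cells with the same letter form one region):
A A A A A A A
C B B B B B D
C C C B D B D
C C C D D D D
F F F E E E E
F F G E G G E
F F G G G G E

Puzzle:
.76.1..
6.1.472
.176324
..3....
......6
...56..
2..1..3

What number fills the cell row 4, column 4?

7

row 1, column 7 = 5: row 1 has {1,6,7}; col 7 has {2,3,4,6}; region has {1,6,7} → only 5 remains.
row 2, column 4 = 3: row 2 has {1,2,4,6,7}; col 4 has {1,5,6}; region has {1,2,4,6,7} → only 3 remains.
row 3, column 1 = 5: row 3 has {1,2,3,4,6,7}; col 1 has {2,6}; region has {1,3,6,7} → only 5 remains.
row 4, column 1 = 4: row 4 has {3}; col 1 has {2,5,6}; region has {1,3,5,6,7} → only 4 remains.
row 4, column 2 = 2: row 4 has {3,4}; col 2 has {1,7}; region has {1,3,4,5,6,7} → only 2 remains.
row 4, column 4 = 7: row 4 has {2,3,4}; col 4 has {1,3,5,6}; region has {2,3,4} → only 7 remains.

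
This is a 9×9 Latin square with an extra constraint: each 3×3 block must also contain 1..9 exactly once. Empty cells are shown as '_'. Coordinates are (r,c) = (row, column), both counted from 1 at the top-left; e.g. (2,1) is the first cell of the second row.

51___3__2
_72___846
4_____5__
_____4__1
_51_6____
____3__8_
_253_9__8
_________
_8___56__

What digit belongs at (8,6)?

8

(2,6) = 1: row 2 has {2,4,6,7,8}; col 6 has {3,4,5,9}; box has {3} → only 1 remains.
(2,1) = 3: in row 2, 3 can only go here (every other open cell in that row sees a 3).
(3,8) = 1: in row 3, 1 can only go here (every other open cell in that row sees a 1).
(7,8) = 7: row 7 has {2,3,5,8,9}; col 8 has {1,4,8}; box has {6,8} → only 7 remains.
(1,8) = 9: row 1 has {1,2,3,5}; col 8 has {1,4,7,8}; box has {1,2,4,5,6,8} → only 9 remains.
(1,7) = 7: row 1 has {1,2,3,5,9}; col 7 has {5,6,8}; box has {1,2,4,5,6,8,9} → only 7 remains.
(3,9) = 3: row 3 has {1,4,5}; col 9 has {1,2,6,8}; box has {1,2,4,5,6,7,8,9} → only 3 remains.
(6,4) = 1: in row 6, 1 can only go here (every other open cell in that row sees a 1).
(6,9) = 5: in row 6, 5 can only go here (every other open cell in that row sees a 5).
(7,1) = 6: in row 7, 6 can only go here (every other open cell in that row sees a 6).
(8,8) = 5: in row 8, 5 can only go here (every other open cell in that row sees a 5).
(4,8) = 6: in column 8, 6 can only go here (every other open cell in that column sees a 6).
(5,9) = 7: in column 9, 7 can only go here (every other open cell in that column sees a 7).
(5,7) = 4: in row 5, 4 can only go here (every other open cell in that row sees a 4).
(7,7) = 1: row 7 has {2,3,5,6,7,8,9}; col 7 has {4,5,6,7,8}; box has {5,6,7,8} → only 1 remains.
(7,5) = 4: row 7 has {1,2,3,5,6,7,8,9}; col 5 has {3,6}; box has {3,5,9} → only 4 remains.
(1,5) = 8: row 1 has {1,2,3,5,7,9}; col 5 has {3,4,6}; box has {1,3} → only 8 remains.
(1,3) = 6: row 1 has {1,2,3,5,7,8,9}; col 3 has {1,2,5}; box has {1,2,3,4,5,7} → only 6 remains.
(1,4) = 4: row 1 has {1,2,3,5,6,7,8,9}; col 4 has {1,3}; box has {1,3,8} → only 4 remains.
(3,2) = 9: row 3 has {1,3,4,5}; col 2 has {1,2,5,7,8}; box has {1,2,3,4,5,6,7} → only 9 remains.
(3,3) = 8: row 3 has {1,3,4,5,9}; col 3 has {1,2,5,6}; box has {1,2,3,4,5,6,7,9} → only 8 remains.
(4,2) = 3: row 4 has {1,4,6}; col 2 has {1,2,5,7,8,9}; box has {1,5} → only 3 remains.
(8,2) = 4: row 8 has {5}; col 2 has {1,2,3,5,7,8,9}; box has {2,5,6,8} → only 4 remains.
(8,9) = 9: row 8 has {4,5}; col 9 has {1,2,3,5,6,7,8}; box has {1,5,6,7,8} → only 9 remains.
(9,9) = 4: row 9 has {5,6,8}; col 9 has {1,2,3,5,6,7,8,9}; box has {1,5,6,7,8,9} → only 4 remains.
(6,2) = 6: row 6 has {1,3,5,8}; col 2 has {1,2,3,4,5,7,8,9}; box has {1,3,5} → only 6 remains.
(5,8) = 3: in row 5, 3 can only go here (every other open cell in that row sees a 3).
(9,8) = 2: row 9 has {4,5,6,8}; col 8 has {1,3,4,5,6,7,8,9}; box has {1,4,5,6,7,8,9} → only 2 remains.
(8,7) = 3: row 8 has {4,5,9}; col 7 has {1,4,5,6,7,8}; box has {1,2,4,5,6,7,8,9} → only 3 remains.
(9,4) = 7: row 9 has {2,4,5,6,8}; col 4 has {1,3,4}; box has {3,4,5,9} → only 7 remains.
(9,5) = 1: row 9 has {2,4,5,6,7,8}; col 5 has {3,4,6,8}; box has {3,4,5,7,9} → only 1 remains.
(8,3) = 7: row 8 has {3,4,5,9}; col 3 has {1,2,5,6,8}; box has {2,4,5,6,8} → only 7 remains.
(8,5) = 2: row 8 has {3,4,5,7,9}; col 5 has {1,3,4,6,8}; box has {1,3,4,5,7,9} → only 2 remains.
(9,1) = 9: row 9 has {1,2,4,5,6,7,8}; col 1 has {3,4,5,6}; box has {2,4,5,6,7,8} → only 9 remains.
(9,3) = 3: row 9 has {1,2,4,5,6,7,8,9}; col 3 has {1,2,5,6,7,8}; box has {2,4,5,6,7,8,9} → only 3 remains.
(3,5) = 7: row 3 has {1,3,4,5,8,9}; col 5 has {1,2,3,4,6,8}; box has {1,3,4,8} → only 7 remains.
(4,3) = 9: row 4 has {1,3,4,6}; col 3 has {1,2,3,5,6,7,8}; box has {1,3,5,6} → only 9 remains.
(4,5) = 5: row 4 has {1,3,4,6,9}; col 5 has {1,2,3,4,6,7,8}; box has {1,3,4,6} → only 5 remains.
(4,7) = 2: row 4 has {1,3,4,5,6,9}; col 7 has {1,3,4,5,6,7,8}; box has {1,3,4,5,6,7,8} → only 2 remains.
(6,3) = 4: row 6 has {1,3,5,6,8}; col 3 has {1,2,3,5,6,7,8,9}; box has {1,3,5,6,9} → only 4 remains.
(6,7) = 9: row 6 has {1,3,4,5,6,8}; col 7 has {1,2,3,4,5,6,7,8}; box has {1,2,3,4,5,6,7,8} → only 9 remains.
(8,1) = 1: row 8 has {2,3,4,5,7,9}; col 1 has {3,4,5,6,9}; box has {2,3,4,5,6,7,8,9} → only 1 remains.
(2,5) = 9: row 2 has {1,2,3,4,6,7,8}; col 5 has {1,2,3,4,5,6,7,8}; box has {1,3,4,7,8} → only 9 remains.
(4,4) = 8: row 4 has {1,2,3,4,5,6,9}; col 4 has {1,3,4,7}; box has {1,3,4,5,6} → only 8 remains.
(5,6) = 2: row 5 has {1,3,4,5,6,7}; col 6 has {1,3,4,5,9}; box has {1,3,4,5,6,8} → only 2 remains.
(6,6) = 7: row 6 has {1,3,4,5,6,8,9}; col 6 has {1,2,3,4,5,9}; box has {1,2,3,4,5,6,8} → only 7 remains.
(8,4) = 6: row 8 has {1,2,3,4,5,7,9}; col 4 has {1,3,4,7,8}; box has {1,2,3,4,5,7,9} → only 6 remains.
(8,6) = 8: row 8 has {1,2,3,4,5,6,7,9}; col 6 has {1,2,3,4,5,7,9}; box has {1,2,3,4,5,6,7,9} → only 8 remains.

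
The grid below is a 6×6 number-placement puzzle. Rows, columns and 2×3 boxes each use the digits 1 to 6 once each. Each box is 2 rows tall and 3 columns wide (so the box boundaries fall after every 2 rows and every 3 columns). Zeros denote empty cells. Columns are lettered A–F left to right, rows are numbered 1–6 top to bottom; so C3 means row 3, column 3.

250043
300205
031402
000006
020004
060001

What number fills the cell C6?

3

C1 = 6: row 1 has {2,3,4,5}; col 3 has {1}; box has {2,3,5} → only 6 remains.
D1 = 1: row 1 has {2,3,4,5,6}; col 4 has {2,4}; box has {2,3,4,5} → only 1 remains.
C2 = 4: row 2 has {2,3,5}; col 3 has {1,6}; box has {2,3,5,6} → only 4 remains.
E2 = 6: row 2 has {2,3,4,5}; col 5 has {4}; box has {1,2,3,4,5} → only 6 remains.
E3 = 5: row 3 has {1,2,3,4}; col 5 has {4,6}; box has {2,4,6} → only 5 remains.
B4 = 4: row 4 has {6}; col 2 has {2,3,5,6}; box has {1,3} → only 4 remains.
D4 = 3: row 4 has {4,6}; col 4 has {1,2,4}; box has {2,4,5,6} → only 3 remains.
E4 = 1: row 4 has {3,4,6}; col 5 has {4,5,6}; box has {2,3,4,5,6} → only 1 remains.
E5 = 3: row 5 has {2,4}; col 5 has {1,4,5,6}; box has {1,4} → only 3 remains.
D6 = 5: row 6 has {1,6}; col 4 has {1,2,3,4}; box has {1,3,4} → only 5 remains.
E6 = 2: row 6 has {1,5,6}; col 5 has {1,3,4,5,6}; box has {1,3,4,5} → only 2 remains.
B2 = 1: row 2 has {2,3,4,5,6}; col 2 has {2,3,4,5,6}; box has {2,3,4,5,6} → only 1 remains.
A3 = 6: row 3 has {1,2,3,4,5}; col 1 has {2,3}; box has {1,3,4} → only 6 remains.
A4 = 5: row 4 has {1,3,4,6}; col 1 has {2,3,6}; box has {1,3,4,6} → only 5 remains.
C4 = 2: row 4 has {1,3,4,5,6}; col 3 has {1,4,6}; box has {1,3,4,5,6} → only 2 remains.
A5 = 1: row 5 has {2,3,4}; col 1 has {2,3,5,6}; box has {2,6} → only 1 remains.
C5 = 5: row 5 has {1,2,3,4}; col 3 has {1,2,4,6}; box has {1,2,6} → only 5 remains.
D5 = 6: row 5 has {1,2,3,4,5}; col 4 has {1,2,3,4,5}; box has {1,2,3,4,5} → only 6 remains.
A6 = 4: row 6 has {1,2,5,6}; col 1 has {1,2,3,5,6}; box has {1,2,5,6} → only 4 remains.
C6 = 3: row 6 has {1,2,4,5,6}; col 3 has {1,2,4,5,6}; box has {1,2,4,5,6} → only 3 remains.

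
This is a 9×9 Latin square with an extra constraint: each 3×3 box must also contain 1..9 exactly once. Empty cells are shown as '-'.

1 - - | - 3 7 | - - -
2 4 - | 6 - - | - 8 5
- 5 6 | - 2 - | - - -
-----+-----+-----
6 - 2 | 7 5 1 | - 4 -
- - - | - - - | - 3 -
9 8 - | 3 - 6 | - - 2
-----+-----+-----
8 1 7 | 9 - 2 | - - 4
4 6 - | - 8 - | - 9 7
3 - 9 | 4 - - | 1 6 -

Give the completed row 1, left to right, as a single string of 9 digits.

row 1, column 2 = 9: row 1 has {1,3,7}; col 2 has {1,4,5,6,8}; box has {1,2,4,5,6} → only 9 remains.
row 1, column 3 = 8: row 1 has {1,3,7,9}; col 3 has {2,6,7,9}; box has {1,2,4,5,6,9} → only 8 remains.
row 1, column 4 = 5: row 1 has {1,3,7,8,9}; col 4 has {3,4,6,7,9}; box has {2,3,6,7} → only 5 remains.
row 1, column 8 = 2: row 1 has {1,3,5,7,8,9}; col 8 has {3,4,6,8,9}; box has {5,8} → only 2 remains.
row 1, column 9 = 6: row 1 has {1,2,3,5,7,8,9}; col 9 has {2,4,5,7}; box has {2,5,8} → only 6 remains.
row 2, column 3 = 3: row 2 has {2,4,5,6,8}; col 3 has {2,6,7,8,9}; box has {1,2,4,5,6,8,9} → only 3 remains.
row 2, column 6 = 9: row 2 has {2,3,4,5,6,8}; col 6 has {1,2,6,7}; box has {2,3,5,6,7} → only 9 remains.
row 2, column 7 = 7: row 2 has {2,3,4,5,6,8,9}; col 7 has {1}; box has {2,5,6,8} → only 7 remains.
row 3, column 1 = 7: row 3 has {2,5,6}; col 1 has {1,2,3,4,6,8,9}; box has {1,2,3,4,5,6,8,9} → only 7 remains.
row 3, column 8 = 1: row 3 has {2,5,6,7}; col 8 has {2,3,4,6,8,9}; box has {2,5,6,7,8} → only 1 remains.
row 4, column 2 = 3: row 4 has {1,2,4,5,6,7}; col 2 has {1,4,5,6,8,9}; box has {2,6,8,9} → only 3 remains.
row 5, column 1 = 5: row 5 has {3}; col 1 has {1,2,3,4,6,7,8,9}; box has {2,3,6,8,9} → only 5 remains.
row 5, column 2 = 7: row 5 has {3,5}; col 2 has {1,3,4,5,6,8,9}; box has {2,3,5,6,8,9} → only 7 remains.
row 6, column 5 = 4: row 6 has {2,3,6,8,9}; col 5 has {2,3,5,8}; box has {1,3,5,6,7} → only 4 remains.
row 6, column 7 = 5: row 6 has {2,3,4,6,8,9}; col 7 has {1,7}; box has {2,3,4} → only 5 remains.
row 6, column 8 = 7: row 6 has {2,3,4,5,6,8,9}; col 8 has {1,2,3,4,6,8,9}; box has {2,3,4,5} → only 7 remains.
row 7, column 5 = 6: row 7 has {1,2,4,7,8,9}; col 5 has {2,3,4,5,8}; box has {2,4,8,9} → only 6 remains.
row 7, column 7 = 3: row 7 has {1,2,4,6,7,8,9}; col 7 has {1,5,7}; box has {1,4,6,7,9} → only 3 remains.
row 7, column 8 = 5: row 7 has {1,2,3,4,6,7,8,9}; col 8 has {1,2,3,4,6,7,8,9}; box has {1,3,4,6,7,9} → only 5 remains.
row 8, column 3 = 5: row 8 has {4,6,7,8,9}; col 3 has {2,3,6,7,8,9}; box has {1,3,4,6,7,8,9} → only 5 remains.
row 8, column 4 = 1: row 8 has {4,5,6,7,8,9}; col 4 has {3,4,5,6,7,9}; box has {2,4,6,8,9} → only 1 remains.
row 8, column 6 = 3: row 8 has {1,4,5,6,7,8,9}; col 6 has {1,2,6,7,9}; box has {1,2,4,6,8,9} → only 3 remains.
row 8, column 7 = 2: row 8 has {1,3,4,5,6,7,8,9}; col 7 has {1,3,5,7}; box has {1,3,4,5,6,7,9} → only 2 remains.
row 9, column 2 = 2: row 9 has {1,3,4,6,9}; col 2 has {1,3,4,5,6,7,8,9}; box has {1,3,4,5,6,7,8,9} → only 2 remains.
row 9, column 5 = 7: row 9 has {1,2,3,4,6,9}; col 5 has {2,3,4,5,6,8}; box has {1,2,3,4,6,8,9} → only 7 remains.
row 9, column 6 = 5: row 9 has {1,2,3,4,6,7,9}; col 6 has {1,2,3,6,7,9}; box has {1,2,3,4,6,7,8,9} → only 5 remains.
row 9, column 9 = 8: row 9 has {1,2,3,4,5,6,7,9}; col 9 has {2,4,5,6,7}; box has {1,2,3,4,5,6,7,9} → only 8 remains.
row 1, column 7 = 4: row 1 has {1,2,3,5,6,7,8,9}; col 7 has {1,2,3,5,7}; box has {1,2,5,6,7,8} → only 4 remains.

198537426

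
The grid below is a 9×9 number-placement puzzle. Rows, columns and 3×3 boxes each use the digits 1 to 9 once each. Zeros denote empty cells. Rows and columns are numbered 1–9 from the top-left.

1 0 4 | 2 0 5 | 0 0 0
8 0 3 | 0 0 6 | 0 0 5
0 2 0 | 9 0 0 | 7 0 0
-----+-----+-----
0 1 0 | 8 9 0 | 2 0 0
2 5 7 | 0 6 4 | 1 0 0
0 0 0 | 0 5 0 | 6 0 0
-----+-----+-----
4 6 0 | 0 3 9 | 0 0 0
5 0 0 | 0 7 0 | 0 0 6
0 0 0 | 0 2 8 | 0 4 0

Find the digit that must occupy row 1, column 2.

7

row 1, column 5 = 8: row 1 has {1,2,4,5}; col 5 has {2,3,5,6,7,9}; box has {2,5,6,9} → only 8 remains.
row 3, column 1 = 6: row 3 has {2,7,9}; col 1 has {1,2,4,5,8}; box has {1,2,3,4,8} → only 6 remains.
row 3, column 3 = 5: row 3 has {2,6,7,9}; col 3 has {3,4,7}; box has {1,2,3,4,6,8} → only 5 remains.
row 4, column 1 = 3: row 4 has {1,2,8,9}; col 1 has {1,2,4,5,6,8}; box has {1,2,5,7} → only 3 remains.
row 4, column 3 = 6: row 4 has {1,2,3,8,9}; col 3 has {3,4,5,7}; box has {1,2,3,5,7} → only 6 remains.
row 4, column 6 = 7: row 4 has {1,2,3,6,8,9}; col 6 has {4,5,6,8,9}; box has {4,5,6,8,9} → only 7 remains.
row 4, column 8 = 5: row 4 has {1,2,3,6,7,8,9}; col 8 has {4}; box has {1,2,6} → only 5 remains.
row 4, column 9 = 4: row 4 has {1,2,3,5,6,7,8,9}; col 9 has {5,6}; box has {1,2,5,6} → only 4 remains.
row 5, column 4 = 3: row 5 has {1,2,4,5,6,7}; col 4 has {2,8,9}; box has {4,5,6,7,8,9} → only 3 remains.
row 6, column 1 = 9: row 6 has {5,6}; col 1 has {1,2,3,4,5,6,8}; box has {1,2,3,5,6,7} → only 9 remains.
row 6, column 3 = 8: row 6 has {5,6,9}; col 3 has {3,4,5,6,7}; box has {1,2,3,5,6,7,9} → only 8 remains.
row 6, column 4 = 1: row 6 has {5,6,8,9}; col 4 has {2,3,8,9}; box has {3,4,5,6,7,8,9} → only 1 remains.
row 6, column 6 = 2: row 6 has {1,5,6,8,9}; col 6 has {4,5,6,7,8,9}; box has {1,3,4,5,6,7,8,9} → only 2 remains.
row 7, column 4 = 5: row 7 has {3,4,6,9}; col 4 has {1,2,3,8,9}; box has {2,3,7,8,9} → only 5 remains.
row 7, column 7 = 8: row 7 has {3,4,5,6,9}; col 7 has {1,2,6,7}; box has {4,6} → only 8 remains.
row 8, column 4 = 4: row 8 has {5,6,7}; col 4 has {1,2,3,5,8,9}; box has {2,3,5,7,8,9} → only 4 remains.
row 8, column 6 = 1: row 8 has {4,5,6,7}; col 6 has {2,4,5,6,7,8,9}; box has {2,3,4,5,7,8,9} → only 1 remains.
row 9, column 1 = 7: row 9 has {2,4,8}; col 1 has {1,2,3,4,5,6,8,9}; box has {4,5,6} → only 7 remains.
row 9, column 4 = 6: row 9 has {2,4,7,8}; col 4 has {1,2,3,4,5,8,9}; box has {1,2,3,4,5,7,8,9} → only 6 remains.
row 2, column 4 = 7: row 2 has {3,5,6,8}; col 4 has {1,2,3,4,5,6,8,9}; box has {2,5,6,8,9} → only 7 remains.
row 3, column 6 = 3: row 3 has {2,5,6,7,9}; col 6 has {1,2,4,5,6,7,8,9}; box has {2,5,6,7,8,9} → only 3 remains.
row 6, column 2 = 4: row 6 has {1,2,5,6,8,9}; col 2 has {1,2,5,6}; box has {1,2,3,5,6,7,8,9} → only 4 remains.
row 2, column 2 = 9: row 2 has {3,5,6,7,8}; col 2 has {1,2,4,5,6}; box has {1,2,3,4,5,6,8} → only 9 remains.
row 2, column 7 = 4: row 2 has {3,5,6,7,8,9}; col 7 has {1,2,6,7,8}; box has {5,7} → only 4 remains.
row 9, column 2 = 3: row 9 has {2,4,6,7,8}; col 2 has {1,2,4,5,6,9}; box has {4,5,6,7} → only 3 remains.
row 1, column 2 = 7: row 1 has {1,2,4,5,8}; col 2 has {1,2,3,4,5,6,9}; box has {1,2,3,4,5,6,8,9} → only 7 remains.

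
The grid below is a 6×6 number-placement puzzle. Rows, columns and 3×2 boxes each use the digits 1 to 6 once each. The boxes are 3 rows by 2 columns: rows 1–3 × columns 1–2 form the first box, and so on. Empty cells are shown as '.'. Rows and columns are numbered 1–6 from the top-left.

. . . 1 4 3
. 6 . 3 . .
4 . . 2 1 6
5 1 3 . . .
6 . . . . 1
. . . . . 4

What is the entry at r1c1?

2

r1c1 = 2: row 1 has {1,3,4}; col 1 has {4,5,6}; box has {4,6} → only 2 remains.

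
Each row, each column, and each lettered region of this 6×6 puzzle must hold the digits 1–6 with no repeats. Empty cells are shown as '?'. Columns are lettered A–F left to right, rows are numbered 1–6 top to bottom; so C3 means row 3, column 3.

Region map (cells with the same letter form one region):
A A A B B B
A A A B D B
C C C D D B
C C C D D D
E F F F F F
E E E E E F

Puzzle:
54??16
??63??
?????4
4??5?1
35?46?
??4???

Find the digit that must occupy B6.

2

D1 = 2 (sole candidate).
F2 = 5 (sole candidate).
D3 = 6 (sole candidate).
F5 = 2 (sole candidate).
D6 = 1 (sole candidate).
F6 = 3 (sole candidate).
C1 = 3 (sole candidate).
C4 = 2 (sole candidate).
E4 = 3 (sole candidate).
C5 = 1 (sole candidate).
A3 = 1 (sole candidate).
B3 = 3 (sole candidate).
C3 = 5 (sole candidate).
E3 = 2 (sole candidate).
B4 = 6 (sole candidate).
B6 = 2: row 6 has {1,3,4}; col 2 has {3,4,5,6}; region has {1,3,4} → only 2 remains.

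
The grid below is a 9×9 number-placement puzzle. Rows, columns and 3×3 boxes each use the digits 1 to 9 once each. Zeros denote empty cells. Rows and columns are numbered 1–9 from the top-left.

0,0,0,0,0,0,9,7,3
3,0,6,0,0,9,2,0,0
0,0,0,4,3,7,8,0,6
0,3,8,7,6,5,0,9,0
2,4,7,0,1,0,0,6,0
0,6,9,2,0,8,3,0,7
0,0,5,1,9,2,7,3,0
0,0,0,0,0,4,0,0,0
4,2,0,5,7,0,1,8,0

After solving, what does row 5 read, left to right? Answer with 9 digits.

247913568

r2c4 = 8 (sole candidate).
r2c5 = 5 (sole candidate).
r4c1 = 1 (sole candidate).
r4c7 = 4 (sole candidate).
r4c9 = 2 (sole candidate).
r5c6 = 3: row 5 has {1,2,4,6,7}; col 6 has {2,4,5,7,8,9}; box has {1,2,5,6,7,8} → only 3 remains.
r5c7 = 5: row 5 has {1,2,3,4,6,7}; col 7 has {1,2,3,4,7,8,9}; box has {2,3,4,6,7,9} → only 5 remains.
r5c9 = 8: row 5 has {1,2,3,4,5,6,7}; col 9 has {2,3,6,7}; box has {2,3,4,5,6,7,9} → only 8 remains.
r6c1 = 5 (sole candidate).
r6c5 = 4 (sole candidate).
r6c8 = 1 (sole candidate).
r7c2 = 8 (sole candidate).
r7c9 = 4 (sole candidate).
r8c5 = 8 (sole candidate).
r8c7 = 6 (sole candidate).
r9c3 = 3 (sole candidate).
r9c6 = 6 (sole candidate).
r9c9 = 9 (sole candidate).
r1c1 = 8 (sole candidate).
r1c4 = 6 (sole candidate).
r1c5 = 2 (sole candidate).
r1c6 = 1 (sole candidate).
r2c8 = 4 (sole candidate).
r2c9 = 1 (sole candidate).
r3c1 = 9 (sole candidate).
r3c8 = 5 (sole candidate).
r5c4 = 9: row 5 has {1,2,3,4,5,6,7,8}; col 4 has {1,2,4,5,6,7,8}; box has {1,2,3,4,5,6,7,8} → only 9 remains.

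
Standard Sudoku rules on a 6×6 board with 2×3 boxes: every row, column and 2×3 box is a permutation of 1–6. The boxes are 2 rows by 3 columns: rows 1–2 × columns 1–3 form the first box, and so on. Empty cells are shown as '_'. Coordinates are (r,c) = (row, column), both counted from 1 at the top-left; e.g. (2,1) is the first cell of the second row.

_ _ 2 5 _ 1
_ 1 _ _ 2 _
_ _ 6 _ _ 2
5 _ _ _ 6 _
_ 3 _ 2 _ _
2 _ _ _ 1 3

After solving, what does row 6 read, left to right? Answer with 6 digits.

(3,2) = 4: row 3 has {2,6}; col 2 has {1,3}; box has {5,6} → only 4 remains.
(4,2) = 2: row 4 has {5,6}; col 2 has {1,3,4}; box has {4,5,6} → only 2 remains.
(4,6) = 4: row 4 has {2,5,6}; col 6 has {1,2,3}; box has {2,6} → only 4 remains.
(1,2) = 6: row 1 has {1,2,5}; col 2 has {1,2,3,4}; box has {1,2} → only 6 remains.
(2,6) = 6: row 2 has {1,2}; col 6 has {1,2,3,4}; box has {1,2,5} → only 6 remains.
(5,6) = 5: row 5 has {2,3}; col 6 has {1,2,3,4,6}; box has {1,2,3} → only 5 remains.
(6,2) = 5: row 6 has {1,2,3}; col 2 has {1,2,3,4,6}; box has {2,3} → only 5 remains.
(6,3) = 4: row 6 has {1,2,3,5}; col 3 has {2,6}; box has {2,3,5} → only 4 remains.
(6,4) = 6: row 6 has {1,2,3,4,5}; col 4 has {2,5}; box has {1,2,3,5} → only 6 remains.

254613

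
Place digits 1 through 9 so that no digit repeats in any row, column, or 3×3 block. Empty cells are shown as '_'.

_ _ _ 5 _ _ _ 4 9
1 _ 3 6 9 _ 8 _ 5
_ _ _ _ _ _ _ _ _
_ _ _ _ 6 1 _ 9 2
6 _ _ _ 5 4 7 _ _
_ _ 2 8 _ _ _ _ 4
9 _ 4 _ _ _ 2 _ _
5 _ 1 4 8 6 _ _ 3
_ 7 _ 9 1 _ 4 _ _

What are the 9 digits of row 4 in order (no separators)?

r8c2 = 2: row 8 has {1,3,4,5,6,8}; col 2 has {7}; box has {1,4,5,7,9} → only 2 remains.
r8c7 = 9: row 8 has {1,2,3,4,5,6,8}; col 7 has {2,4,7,8}; box has {2,3,4} → only 9 remains.
r8c8 = 7: row 8 has {1,2,3,4,5,6,8,9}; col 8 has {4,9}; box has {2,3,4,9} → only 7 remains.
r2c2 = 4: row 2 has {1,3,5,6,8,9}; col 2 has {2,7}; box has {1,3} → only 4 remains.
r2c8 = 2: row 2 has {1,3,4,5,6,8,9}; col 8 has {4,7,9}; box has {4,5,8,9} → only 2 remains.
r2c6 = 7: row 2 has {1,2,3,4,5,6,8,9}; col 6 has {1,4,6}; box has {5,6,9} → only 7 remains.
r1c7 = 1: in row 1, 1 can only go here (every other open cell in that row sees a 1).
r3c4 = 1: in row 3, 1 can only go here (every other open cell in that row sees a 1).
r3c5 = 4: in row 3, 4 can only go here (every other open cell in that row sees a 4).
r4c1 = 4: in row 4, 4 can only go here (every other open cell in that row sees a 4).
r5c4 = 2: in row 5, 2 can only go here (every other open cell in that row sees a 2).
r9c6 = 2: in row 9, 2 can only go here (every other open cell in that row sees a 2).
r3c1 = 2: in row 3, 2 can only go here (every other open cell in that row sees a 2).
r1c5 = 2: in row 1, 2 can only go here (every other open cell in that row sees a 2).
r1c6 = 3: in row 1, 3 can only go here (every other open cell in that row sees a 3).
r3c6 = 8: row 3 has {1,2,4}; col 6 has {1,2,3,4,6,7}; box has {1,2,3,4,5,6,7,9} → only 8 remains.
r6c6 = 9: row 6 has {2,4,8}; col 6 has {1,2,3,4,6,7,8}; box has {1,2,4,5,6,8} → only 9 remains.
r7c6 = 5: row 7 has {2,4,9}; col 6 has {1,2,3,4,6,7,8,9}; box has {1,2,4,6,8,9} → only 5 remains.
r9c1 = 3: in row 9, 3 can only go here (every other open cell in that row sees a 3).
r9c8 = 5: in row 9, 5 can only go here (every other open cell in that row sees a 5).
r6c1 = 7: row 6 has {2,4,8,9}; col 1 has {1,2,3,4,5,6,9}; box has {2,4,6} → only 7 remains.
r6c5 = 3: row 6 has {2,4,7,8,9}; col 5 has {1,2,4,5,6,8,9}; box has {1,2,4,5,6,8,9} → only 3 remains.
r7c5 = 7: row 7 has {2,4,5,9}; col 5 has {1,2,3,4,5,6,8,9}; box has {1,2,4,5,6,8,9} → only 7 remains.
r1c1 = 8: row 1 has {1,2,3,4,5,9}; col 1 has {1,2,3,4,5,6,7,9}; box has {1,2,3,4} → only 8 remains.
r1c2 = 6: row 1 has {1,2,3,4,5,8,9}; col 2 has {2,4,7}; box has {1,2,3,4,8} → only 6 remains.
r1c3 = 7: row 1 has {1,2,3,4,5,6,8,9}; col 3 has {1,2,3,4}; box has {1,2,3,4,6,8} → only 7 remains.
r4c4 = 7: row 4 has {1,2,4,6,9}; col 4 has {1,2,4,5,6,8,9}; box has {1,2,3,4,5,6,8,9} → only 7 remains.
r7c2 = 8: row 7 has {2,4,5,7,9}; col 2 has {2,4,6,7}; box has {1,2,3,4,5,7,9} → only 8 remains.
r7c4 = 3: row 7 has {2,4,5,7,8,9}; col 4 has {1,2,4,5,6,7,8,9}; box has {1,2,4,5,6,7,8,9} → only 3 remains.
r9c3 = 6: row 9 has {1,2,3,4,5,7,9}; col 3 has {1,2,3,4,7}; box has {1,2,3,4,5,7,8,9} → only 6 remains.
r9c9 = 8: row 9 has {1,2,3,4,5,6,7,9}; col 9 has {2,3,4,5,9}; box has {2,3,4,5,7,9} → only 8 remains.
r5c9 = 1: row 5 has {2,4,5,6,7}; col 9 has {2,3,4,5,8,9}; box has {2,4,7,9} → only 1 remains.
r6c8 = 6: row 6 has {2,3,4,7,8,9}; col 8 has {2,4,5,7,9}; box has {1,2,4,7,9} → only 6 remains.
r7c8 = 1: row 7 has {2,3,4,5,7,8,9}; col 8 has {2,4,5,6,7,9}; box has {2,3,4,5,7,8,9} → only 1 remains.
r7c9 = 6: row 7 has {1,2,3,4,5,7,8,9}; col 9 has {1,2,3,4,5,8,9}; box has {1,2,3,4,5,7,8,9} → only 6 remains.
r3c8 = 3: row 3 has {1,2,4,8}; col 8 has {1,2,4,5,6,7,9}; box has {1,2,4,5,8,9} → only 3 remains.
r3c9 = 7: row 3 has {1,2,3,4,8}; col 9 has {1,2,3,4,5,6,8,9}; box has {1,2,3,4,5,8,9} → only 7 remains.
r5c8 = 8: row 5 has {1,2,4,5,6,7}; col 8 has {1,2,3,4,5,6,7,9}; box has {1,2,4,6,7,9} → only 8 remains.
r6c7 = 5: row 6 has {2,3,4,6,7,8,9}; col 7 has {1,2,4,7,8,9}; box has {1,2,4,6,7,8,9} → only 5 remains.
r3c7 = 6: row 3 has {1,2,3,4,7,8}; col 7 has {1,2,4,5,7,8,9}; box has {1,2,3,4,5,7,8,9} → only 6 remains.
r4c7 = 3: row 4 has {1,2,4,6,7,9}; col 7 has {1,2,4,5,6,7,8,9}; box has {1,2,4,5,6,7,8,9} → only 3 remains.
r5c3 = 9: row 5 has {1,2,4,5,6,7,8}; col 3 has {1,2,3,4,6,7}; box has {2,4,6,7} → only 9 remains.
r6c2 = 1: row 6 has {2,3,4,5,6,7,8,9}; col 2 has {2,4,6,7,8}; box has {2,4,6,7,9} → only 1 remains.
r3c3 = 5: row 3 has {1,2,3,4,6,7,8}; col 3 has {1,2,3,4,6,7,9}; box has {1,2,3,4,6,7,8} → only 5 remains.
r4c2 = 5: row 4 has {1,2,3,4,6,7,9}; col 2 has {1,2,4,6,7,8}; box has {1,2,4,6,7,9} → only 5 remains.
r4c3 = 8: row 4 has {1,2,3,4,5,6,7,9}; col 3 has {1,2,3,4,5,6,7,9}; box has {1,2,4,5,6,7,9} → only 8 remains.

458761392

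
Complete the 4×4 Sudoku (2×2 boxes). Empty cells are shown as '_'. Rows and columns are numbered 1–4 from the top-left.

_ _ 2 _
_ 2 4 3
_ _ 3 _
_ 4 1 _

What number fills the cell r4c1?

3

r1c4 = 1 (sole candidate).
r2c1 = 1 (sole candidate).
r3c1 = 2 (sole candidate).
r3c2 = 1 (sole candidate).
r3c4 = 4 (sole candidate).
r4c1 = 3: row 4 has {1,4}; col 1 has {1,2}; box has {1,2,4} → only 3 remains.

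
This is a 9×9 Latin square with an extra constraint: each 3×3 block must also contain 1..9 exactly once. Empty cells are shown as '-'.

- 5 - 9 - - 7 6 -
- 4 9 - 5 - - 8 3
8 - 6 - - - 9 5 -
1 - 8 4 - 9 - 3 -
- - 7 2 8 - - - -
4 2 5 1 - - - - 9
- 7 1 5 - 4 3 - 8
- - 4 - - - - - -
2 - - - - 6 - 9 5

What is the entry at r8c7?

r1c1 = 3 (sole candidate).
r1c3 = 2 (sole candidate).
r2c1 = 7 (sole candidate).
r2c4 = 6 (sole candidate).
r3c2 = 1 (sole candidate).
r4c2 = 6 (sole candidate).
r4c5 = 7 (sole candidate).
r4c9 = 2 (sole candidate).
r5c1 = 9 (sole candidate).
r5c2 = 3 (sole candidate).
r5c6 = 5 (sole candidate).
r6c6 = 3 (sole candidate).
r6c8 = 7 (sole candidate).
r7c1 = 6 (sole candidate).
r7c8 = 2 (sole candidate).
r8c1 = 5 (sole candidate).
r8c8 = 1 (sole candidate).
r9c2 = 8 (sole candidate).
r9c3 = 3 (sole candidate).
r9c4 = 7 (sole candidate).
r9c5 = 1 (sole candidate).
r9c7 = 4 (sole candidate).
r1c5 = 4 (sole candidate).
r1c9 = 1 (sole candidate).
r2c7 = 2 (sole candidate).
r3c4 = 3 (sole candidate).
r3c5 = 2 (sole candidate).
r3c6 = 7 (sole candidate).
r3c9 = 4 (sole candidate).
r4c7 = 5 (sole candidate).
r5c8 = 4 (sole candidate).
r5c9 = 6 (sole candidate).
r6c5 = 6 (sole candidate).
r6c7 = 8 (sole candidate).
r7c5 = 9 (sole candidate).
r8c2 = 9 (sole candidate).
r8c4 = 8 (sole candidate).
r8c5 = 3 (sole candidate).
r8c6 = 2 (sole candidate).
r8c7 = 6: row 8 has {1,2,3,4,5,8,9}; col 7 has {2,3,4,5,7,8,9}; box has {1,2,3,4,5,8,9} → only 6 remains.

6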